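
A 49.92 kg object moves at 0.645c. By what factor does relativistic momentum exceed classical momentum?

p_rel = γmv, p_class = mv
Ratio = γ = 1/√(1 - 0.645²) = 1.309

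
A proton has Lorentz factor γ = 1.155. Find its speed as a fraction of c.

From γ = 1/√(1 - v²/c²):
1/γ² = 1/1.155² = 0.7496
v²/c² = 1 - 0.7496 = 0.2504
v/c = √(0.2504) = 0.5004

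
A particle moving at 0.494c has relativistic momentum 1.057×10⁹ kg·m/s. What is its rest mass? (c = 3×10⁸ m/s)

γ = 1/√(1 - 0.494²) = 1.1501
v = 0.494 × 3×10⁸ = 1.482×10⁸ m/s
m = p/(γv) = 1.057×10⁹/(1.1501 × 1.482×10⁸) = 6.201 kg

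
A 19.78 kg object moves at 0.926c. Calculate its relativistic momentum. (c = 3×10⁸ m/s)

γ = 1/√(1 - 0.926²) = 2.649
v = 0.926 × 3×10⁸ = 2.778×10⁸ m/s
p = γmv = 2.649 × 19.78 × 2.778×10⁸ = 1.456×10¹⁰ kg·m/s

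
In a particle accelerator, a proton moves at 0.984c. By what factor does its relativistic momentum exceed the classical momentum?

p_rel = γmv, p_class = mv
Ratio = γ = 1/√(1 - 0.984²)
= 1/√(0.031744) = 5.613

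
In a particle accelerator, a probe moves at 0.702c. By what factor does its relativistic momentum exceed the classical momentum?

p_rel = γmv, p_class = mv
Ratio = γ = 1/√(1 - 0.702²)
= 1/√(0.507196) = 1.404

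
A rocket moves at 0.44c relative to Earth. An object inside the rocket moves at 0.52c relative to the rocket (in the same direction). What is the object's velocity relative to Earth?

u = (u' + v)/(1 + u'v/c²)
Numerator: 0.52 + 0.44 = 0.96
Denominator: 1 + 0.2288 = 1.2288
u = 0.96/1.2288 = 0.7813c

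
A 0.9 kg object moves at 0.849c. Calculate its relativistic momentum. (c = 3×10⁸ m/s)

γ = 1/√(1 - 0.849²) = 1.8925
v = 0.849 × 3×10⁸ = 2.547×10⁸ m/s
p = γmv = 1.8925 × 0.9 × 2.547×10⁸ = 4.338×10⁸ kg·m/s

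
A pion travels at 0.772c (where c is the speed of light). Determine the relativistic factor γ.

v/c = 0.772, so (v/c)² = 0.595984
1 - (v/c)² = 0.404016
γ = 1/√(0.404016) = 1.573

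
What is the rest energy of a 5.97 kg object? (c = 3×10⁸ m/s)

c² = (3×10⁸)² = 9.000×10¹⁶ m²/s²
E₀ = mc² = 5.97 × 9.000×10¹⁶ = 5.373×10¹⁷ J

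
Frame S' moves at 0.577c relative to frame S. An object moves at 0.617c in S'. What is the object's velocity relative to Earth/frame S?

u = (u' + v)/(1 + u'v/c²)
Numerator: 0.617 + 0.577 = 1.194
Denominator: 1 + 0.356009 = 1.356009
u = 1.194/1.356009 = 0.8805c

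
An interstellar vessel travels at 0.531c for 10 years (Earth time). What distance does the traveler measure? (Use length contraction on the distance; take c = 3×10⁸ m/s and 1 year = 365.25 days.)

Earth distance: d = v × t = 0.531c × 10 yr = 5.027×10¹⁶ m
γ = 1.180
d' = d/γ = 5.027×10¹⁶/1.180 = 4.260×10¹⁶ m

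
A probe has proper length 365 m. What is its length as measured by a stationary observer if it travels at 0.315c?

Proper length L₀ = 365 m
γ = 1/√(1 - 0.315²) = 1.0536
L = L₀/γ = 365/1.0536 = 346.4 m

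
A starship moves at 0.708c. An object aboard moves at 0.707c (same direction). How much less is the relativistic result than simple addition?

Classical: u' + v = 0.707 + 0.708 = 1.415c
Relativistic: u = (0.707 + 0.708)/(1 + 0.500556) = 1.415/1.500556 = 0.9430c
Difference: 1.415 - 0.9430 = 0.4720c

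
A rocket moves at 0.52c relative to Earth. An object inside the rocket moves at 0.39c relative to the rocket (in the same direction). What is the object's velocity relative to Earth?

u = (u' + v)/(1 + u'v/c²)
Numerator: 0.39 + 0.52 = 0.91
Denominator: 1 + 0.2028 = 1.2028
u = 0.91/1.2028 = 0.7566c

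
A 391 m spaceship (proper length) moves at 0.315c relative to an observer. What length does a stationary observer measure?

Proper length L₀ = 391 m
γ = 1/√(1 - 0.315²) = 1.0536
L = L₀/γ = 391/1.0536 = 371.1 m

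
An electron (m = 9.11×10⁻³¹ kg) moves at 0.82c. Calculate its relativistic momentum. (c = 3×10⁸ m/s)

γ = 1/√(1 - 0.82²) = 1.747
v = 0.82 × 3×10⁸ = 2.460×10⁸ m/s
p = γmv = 1.747 × 9.11×10⁻³¹ × 2.460×10⁸ = 3.915×10⁻²² kg·m/s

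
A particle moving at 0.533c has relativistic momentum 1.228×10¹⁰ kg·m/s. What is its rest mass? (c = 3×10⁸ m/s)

γ = 1/√(1 - 0.533²) = 1.1819
v = 0.533 × 3×10⁸ = 1.599×10⁸ m/s
m = p/(γv) = 1.228×10¹⁰/(1.1819 × 1.599×10⁸) = 64.98 kg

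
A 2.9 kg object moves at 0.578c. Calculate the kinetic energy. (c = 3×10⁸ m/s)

γ = 1/√(1 - 0.578²) = 1.22543
γ - 1 = 0.22543
KE = (γ-1)mc² = 0.22543 × 2.9 × (3×10⁸)² = 5.884×10¹⁶ J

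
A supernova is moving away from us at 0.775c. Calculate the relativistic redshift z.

β = 0.775
(1+β)/(1-β) = 1.775/0.225 = 7.889
√(7.889) = 2.809
z = 2.809 - 1 = 1.809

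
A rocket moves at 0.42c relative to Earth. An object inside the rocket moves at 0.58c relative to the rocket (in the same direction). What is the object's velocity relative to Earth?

u = (u' + v)/(1 + u'v/c²)
Numerator: 0.58 + 0.42 = 1
Denominator: 1 + 0.2436 = 1.2436
u = 1/1.2436 = 0.8041c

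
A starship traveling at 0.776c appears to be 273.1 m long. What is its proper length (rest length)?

Contracted length L = 273.1 m
γ = 1/√(1 - 0.776²) = 1.5855
L₀ = γL = 1.5855 × 273.1 = 433.0 m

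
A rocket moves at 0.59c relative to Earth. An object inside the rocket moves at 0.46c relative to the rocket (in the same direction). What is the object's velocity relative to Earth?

u = (u' + v)/(1 + u'v/c²)
Numerator: 0.46 + 0.59 = 1.05
Denominator: 1 + 0.2714 = 1.2714
u = 1.05/1.2714 = 0.8259c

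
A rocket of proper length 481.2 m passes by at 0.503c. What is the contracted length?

Proper length L₀ = 481.2 m
γ = 1/√(1 - 0.503²) = 1.157
L = L₀/γ = 481.2/1.157 = 415.9 m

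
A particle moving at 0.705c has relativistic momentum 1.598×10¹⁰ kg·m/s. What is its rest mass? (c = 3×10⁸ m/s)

γ = 1/√(1 - 0.705²) = 1.41002
v = 0.705 × 3×10⁸ = 2.115×10⁸ m/s
m = p/(γv) = 1.598×10¹⁰/(1.41002 × 2.115×10⁸) = 53.58 kg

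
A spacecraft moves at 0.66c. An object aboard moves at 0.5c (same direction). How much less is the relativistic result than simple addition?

Classical: u' + v = 0.5 + 0.66 = 1.16c
Relativistic: u = (0.5 + 0.66)/(1 + 0.33) = 1.16/1.33 = 0.8722c
Difference: 1.16 - 0.8722 = 0.2878c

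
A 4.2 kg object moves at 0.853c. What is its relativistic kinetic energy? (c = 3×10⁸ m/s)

γ = 1/√(1 - 0.853²) = 1.91604
γ - 1 = 0.91604
KE = (γ-1)mc² = 0.91604 × 4.2 × (3×10⁸)² = 3.463×10¹⁷ J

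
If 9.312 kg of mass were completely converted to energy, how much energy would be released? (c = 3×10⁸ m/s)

Using E = mc²:
c² = (3×10⁸)² = 9×10¹⁶ m²/s²
E = 9.312 × 9×10¹⁶ = 8.381×10¹⁷ J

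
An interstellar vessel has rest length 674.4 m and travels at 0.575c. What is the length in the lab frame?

Proper length L₀ = 674.4 m
γ = 1/√(1 - 0.575²) = 1.22226
L = L₀/γ = 674.4/1.22226 = 551.8 m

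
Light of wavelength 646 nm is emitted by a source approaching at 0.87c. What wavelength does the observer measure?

β = 0.87
Wavelength Doppler factor = √(0.13/1.87) = √(0.069519) = 0.26366
λ_obs = 646 × 0.26366 = 170.3 nm (blueshift)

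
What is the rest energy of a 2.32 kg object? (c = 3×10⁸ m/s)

c² = (3×10⁸)² = 9.000×10¹⁶ m²/s²
E₀ = mc² = 2.32 × 9.000×10¹⁶ = 2.088×10¹⁷ J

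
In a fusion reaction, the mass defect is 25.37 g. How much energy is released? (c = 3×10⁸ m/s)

Convert mass defect: Δm = 25.37 g = 0.02537 kg
E = Δm·c² = 0.02537 × (3×10⁸)²
= 0.02537 × 9×10¹⁶ = 2.283×10¹⁵ J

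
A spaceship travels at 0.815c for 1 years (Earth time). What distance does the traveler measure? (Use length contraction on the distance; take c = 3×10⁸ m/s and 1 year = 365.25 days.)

Earth distance: d = v × t = 0.815c × 1 yr = 7.7158×10¹⁵ m
γ = 1.7257
d' = d/γ = 7.7158×10¹⁵/1.7257 = 4.471×10¹⁵ m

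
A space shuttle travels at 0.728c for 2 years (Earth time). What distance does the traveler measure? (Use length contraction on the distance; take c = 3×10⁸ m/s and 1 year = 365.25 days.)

Earth distance: d = v × t = 0.728c × 2 yr = 1.3784×10¹⁶ m
γ = 1.4586
d' = d/γ = 1.3784×10¹⁶/1.4586 = 9.450×10¹⁵ m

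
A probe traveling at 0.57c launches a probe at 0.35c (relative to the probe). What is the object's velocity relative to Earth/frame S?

u = (u' + v)/(1 + u'v/c²)
Numerator: 0.35 + 0.57 = 0.92
Denominator: 1 + 0.1995 = 1.1995
u = 0.92/1.1995 = 0.7670c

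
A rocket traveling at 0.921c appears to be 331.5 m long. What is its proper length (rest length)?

Contracted length L = 331.5 m
γ = 1/√(1 - 0.921²) = 2.567
L₀ = γL = 2.567 × 331.5 = 851.0 m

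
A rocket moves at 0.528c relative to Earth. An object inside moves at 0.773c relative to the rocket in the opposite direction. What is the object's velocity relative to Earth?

Object's velocity in rocket frame is u' = -0.773c
u = (u' + v)/(1 + u'v/c²) = (v - 0.773)/(1 - 0.773·v/c²)
Numerator: 0.528 - 0.773 = -0.245
Denominator: 1 - 0.408144 = 0.591856
u = -0.245/0.591856 = -0.4140c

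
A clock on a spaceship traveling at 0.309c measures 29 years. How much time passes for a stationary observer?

Proper time Δt₀ = 29 years
γ = 1/√(1 - 0.309²) = 1.0515
Δt = γΔt₀ = 1.0515 × 29 = 30.49 years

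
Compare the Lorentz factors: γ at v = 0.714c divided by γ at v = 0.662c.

γ₁ = 1/√(1 - 0.714²) = 1.428
γ₂ = 1/√(1 - 0.662²) = 1.334
γ₁/γ₂ = 1.428/1.334 = 1.070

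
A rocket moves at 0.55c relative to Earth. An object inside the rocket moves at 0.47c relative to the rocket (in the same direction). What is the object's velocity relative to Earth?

u = (u' + v)/(1 + u'v/c²)
Numerator: 0.47 + 0.55 = 1.02
Denominator: 1 + 0.2585 = 1.2585
u = 1.02/1.2585 = 0.8105c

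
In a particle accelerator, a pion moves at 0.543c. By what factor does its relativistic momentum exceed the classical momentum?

p_rel = γmv, p_class = mv
Ratio = γ = 1/√(1 - 0.543²)
= 1/√(0.705151) = 1.191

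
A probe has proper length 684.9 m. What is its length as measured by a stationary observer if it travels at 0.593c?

Proper length L₀ = 684.9 m
γ = 1/√(1 - 0.593²) = 1.2419
L = L₀/γ = 684.9/1.2419 = 551.5 m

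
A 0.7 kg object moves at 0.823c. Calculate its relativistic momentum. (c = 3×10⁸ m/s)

γ = 1/√(1 - 0.823²) = 1.76044
v = 0.823 × 3×10⁸ = 2.469×10⁸ m/s
p = γmv = 1.76044 × 0.7 × 2.469×10⁸ = 3.043×10⁸ kg·m/s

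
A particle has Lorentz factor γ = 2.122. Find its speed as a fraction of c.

From γ = 1/√(1 - v²/c²):
1/γ² = 1/2.122² = 0.2221
v²/c² = 1 - 0.2221 = 0.7779
v/c = √(0.7779) = 0.8820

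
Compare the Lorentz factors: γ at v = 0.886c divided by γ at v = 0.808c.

γ₁ = 1/√(1 - 0.886²) = 2.157
γ₂ = 1/√(1 - 0.808²) = 1.697
γ₁/γ₂ = 2.157/1.697 = 1.271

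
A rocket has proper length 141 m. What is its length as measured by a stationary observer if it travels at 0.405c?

Proper length L₀ = 141 m
γ = 1/√(1 - 0.405²) = 1.094
L = L₀/γ = 141/1.094 = 128.9 m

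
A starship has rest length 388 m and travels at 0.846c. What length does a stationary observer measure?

Proper length L₀ = 388 m
γ = 1/√(1 - 0.846²) = 1.8755
L = L₀/γ = 388/1.8755 = 206.9 m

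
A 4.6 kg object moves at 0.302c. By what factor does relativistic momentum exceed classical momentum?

p_rel = γmv, p_class = mv
Ratio = γ = 1/√(1 - 0.302²) = 1.049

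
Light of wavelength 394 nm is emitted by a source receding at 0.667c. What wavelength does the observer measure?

β = 0.667
Wavelength Doppler factor = √(1.667/0.333) = √(5.006) = 2.2374
λ_obs = 394 × 2.2374 = 881.5 nm (redshift)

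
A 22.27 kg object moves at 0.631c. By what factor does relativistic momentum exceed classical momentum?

p_rel = γmv, p_class = mv
Ratio = γ = 1/√(1 - 0.631²) = 1.289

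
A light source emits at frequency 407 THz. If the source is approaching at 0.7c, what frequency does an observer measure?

β = v/c = 0.7
(1+β)/(1-β) = 1.7/0.3 = 5.667
Doppler factor = √(5.667) = 2.3805
f_obs = 407 × 2.3805 = 968.9 THz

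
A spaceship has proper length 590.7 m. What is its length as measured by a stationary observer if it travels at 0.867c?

Proper length L₀ = 590.7 m
γ = 1/√(1 - 0.867²) = 2.00679
L = L₀/γ = 590.7/2.00679 = 294.4 m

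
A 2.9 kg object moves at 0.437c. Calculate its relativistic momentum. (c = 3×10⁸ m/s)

γ = 1/√(1 - 0.437²) = 1.1118
v = 0.437 × 3×10⁸ = 1.311×10⁸ m/s
p = γmv = 1.1118 × 2.9 × 1.311×10⁸ = 4.227×10⁸ kg·m/s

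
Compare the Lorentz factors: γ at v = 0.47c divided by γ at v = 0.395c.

γ₁ = 1/√(1 - 0.47²) = 1.1329
γ₂ = 1/√(1 - 0.395²) = 1.0885
γ₁/γ₂ = 1.1329/1.0885 = 1.041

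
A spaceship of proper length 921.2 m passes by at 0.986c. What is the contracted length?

Proper length L₀ = 921.2 m
γ = 1/√(1 - 0.986²) = 5.997
L = L₀/γ = 921.2/5.997 = 153.6 m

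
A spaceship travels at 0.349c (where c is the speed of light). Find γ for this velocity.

v/c = 0.349, so (v/c)² = 0.121801
1 - (v/c)² = 0.878199
γ = 1/√(0.878199) = 1.067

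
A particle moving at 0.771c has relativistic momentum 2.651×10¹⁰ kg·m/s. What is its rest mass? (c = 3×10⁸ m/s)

γ = 1/√(1 - 0.771²) = 1.5703
v = 0.771 × 3×10⁸ = 2.313×10⁸ m/s
m = p/(γv) = 2.651×10¹⁰/(1.5703 × 2.313×10⁸) = 72.99 kg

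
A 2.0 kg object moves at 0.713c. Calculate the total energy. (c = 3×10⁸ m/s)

γ = 1/√(1 - 0.713²) = 1.426
mc² = 2.0 × (3×10⁸)² = 1.800×10¹⁷ J
E = γmc² = 1.426 × 1.800×10¹⁷ = 2.567×10¹⁷ J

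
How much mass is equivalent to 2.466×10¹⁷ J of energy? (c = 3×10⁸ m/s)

From E = mc², we get m = E/c²
c² = (3×10⁸)² = 9×10¹⁶ m²/s²
m = 2.466×10¹⁷ / 9×10¹⁶ = 2.740 kg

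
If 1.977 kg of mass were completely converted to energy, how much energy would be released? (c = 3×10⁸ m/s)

Using E = mc²:
c² = (3×10⁸)² = 9×10¹⁶ m²/s²
E = 1.977 × 9×10¹⁶ = 1.779×10¹⁷ J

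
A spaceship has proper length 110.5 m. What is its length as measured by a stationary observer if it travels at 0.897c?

Proper length L₀ = 110.5 m
γ = 1/√(1 - 0.897²) = 2.2623
L = L₀/γ = 110.5/2.2623 = 48.84 m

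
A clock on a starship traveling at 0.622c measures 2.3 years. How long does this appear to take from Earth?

Proper time Δt₀ = 2.3 years
γ = 1/√(1 - 0.622²) = 1.277
Δt = γΔt₀ = 1.277 × 2.3 = 2.937 years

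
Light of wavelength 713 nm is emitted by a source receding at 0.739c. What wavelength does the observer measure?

β = 0.739
Wavelength Doppler factor = √(1.739/0.261) = √(6.663) = 2.581
λ_obs = 713 × 2.581 = 1840 nm (redshift)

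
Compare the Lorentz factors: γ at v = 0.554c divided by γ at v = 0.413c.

γ₁ = 1/√(1 - 0.554²) = 1.201
γ₂ = 1/√(1 - 0.413²) = 1.098
γ₁/γ₂ = 1.201/1.098 = 1.094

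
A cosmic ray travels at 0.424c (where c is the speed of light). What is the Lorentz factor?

v/c = 0.424, so (v/c)² = 0.179776
1 - (v/c)² = 0.820224
γ = 1/√(0.820224) = 1.104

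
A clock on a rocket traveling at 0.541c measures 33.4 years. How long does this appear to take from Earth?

Proper time Δt₀ = 33.4 years
γ = 1/√(1 - 0.541²) = 1.189
Δt = γΔt₀ = 1.189 × 33.4 = 39.71 years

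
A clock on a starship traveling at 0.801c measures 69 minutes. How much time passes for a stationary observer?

Proper time Δt₀ = 69 minutes
γ = 1/√(1 - 0.801²) = 1.6704
Δt = γΔt₀ = 1.6704 × 69 = 115.3 minutes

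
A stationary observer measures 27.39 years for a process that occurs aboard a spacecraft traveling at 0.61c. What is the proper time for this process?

Dilated time Δt = 27.39 years
γ = 1/√(1 - 0.61²) = 1.262
Δt₀ = Δt/γ = 27.39/1.262 = 21.70 years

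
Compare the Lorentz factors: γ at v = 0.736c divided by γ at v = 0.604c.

γ₁ = 1/√(1 - 0.736²) = 1.477
γ₂ = 1/√(1 - 0.604²) = 1.255
γ₁/γ₂ = 1.477/1.255 = 1.177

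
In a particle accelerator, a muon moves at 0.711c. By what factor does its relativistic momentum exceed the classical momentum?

p_rel = γmv, p_class = mv
Ratio = γ = 1/√(1 - 0.711²)
= 1/√(0.494479) = 1.422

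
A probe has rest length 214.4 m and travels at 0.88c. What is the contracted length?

Proper length L₀ = 214.4 m
γ = 1/√(1 - 0.88²) = 2.1054
L = L₀/γ = 214.4/2.1054 = 101.8 m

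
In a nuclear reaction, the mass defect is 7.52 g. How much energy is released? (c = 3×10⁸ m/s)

Convert mass defect: Δm = 7.52 g = 0.00752 kg
E = Δm·c² = 0.00752 × (3×10⁸)²
= 0.00752 × 9×10¹⁶ = 6.768×10¹⁴ J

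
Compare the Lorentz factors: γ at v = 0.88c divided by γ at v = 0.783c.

γ₁ = 1/√(1 - 0.88²) = 2.1054
γ₂ = 1/√(1 - 0.783²) = 1.6077
γ₁/γ₂ = 2.1054/1.6077 = 1.310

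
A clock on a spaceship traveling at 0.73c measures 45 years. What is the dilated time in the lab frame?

Proper time Δt₀ = 45 years
γ = 1/√(1 - 0.73²) = 1.463
Δt = γΔt₀ = 1.463 × 45 = 65.84 years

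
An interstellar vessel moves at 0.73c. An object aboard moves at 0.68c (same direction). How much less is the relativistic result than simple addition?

Classical: u' + v = 0.68 + 0.73 = 1.41c
Relativistic: u = (0.68 + 0.73)/(1 + 0.4964) = 1.41/1.4964 = 0.9423c
Difference: 1.41 - 0.9423 = 0.4677c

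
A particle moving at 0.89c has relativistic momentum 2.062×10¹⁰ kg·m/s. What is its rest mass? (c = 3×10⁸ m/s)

γ = 1/√(1 - 0.89²) = 2.1932
v = 0.89 × 3×10⁸ = 2.670×10⁸ m/s
m = p/(γv) = 2.062×10¹⁰/(2.1932 × 2.670×10⁸) = 35.21 kg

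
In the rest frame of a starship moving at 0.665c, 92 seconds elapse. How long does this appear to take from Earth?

Proper time Δt₀ = 92 seconds
γ = 1/√(1 - 0.665²) = 1.339
Δt = γΔt₀ = 1.339 × 92 = 123.2 seconds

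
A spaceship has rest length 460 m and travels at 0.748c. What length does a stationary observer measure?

Proper length L₀ = 460 m
γ = 1/√(1 - 0.748²) = 1.5067
L = L₀/γ = 460/1.5067 = 305.3 m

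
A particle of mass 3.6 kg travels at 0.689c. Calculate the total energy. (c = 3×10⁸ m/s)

γ = 1/√(1 - 0.689²) = 1.37976
mc² = 3.6 × (3×10⁸)² = 3.240×10¹⁷ J
E = γmc² = 1.37976 × 3.240×10¹⁷ = 4.470×10¹⁷ J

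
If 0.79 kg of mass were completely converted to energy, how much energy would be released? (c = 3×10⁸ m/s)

Using E = mc²:
c² = (3×10⁸)² = 9×10¹⁶ m²/s²
E = 0.79 × 9×10¹⁶ = 7.110×10¹⁶ J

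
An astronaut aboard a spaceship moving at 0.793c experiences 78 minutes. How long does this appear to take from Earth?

Proper time Δt₀ = 78 minutes
γ = 1/√(1 - 0.793²) = 1.641
Δt = γΔt₀ = 1.641 × 78 = 128.0 minutes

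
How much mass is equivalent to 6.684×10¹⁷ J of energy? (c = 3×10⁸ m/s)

From E = mc², we get m = E/c²
c² = (3×10⁸)² = 9×10¹⁶ m²/s²
m = 6.684×10¹⁷ / 9×10¹⁶ = 7.427 kg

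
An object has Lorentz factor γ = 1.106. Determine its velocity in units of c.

From γ = 1/√(1 - v²/c²):
1/γ² = 1/1.106² = 0.8175
v²/c² = 1 - 0.8175 = 0.1825
v/c = √(0.1825) = 0.4272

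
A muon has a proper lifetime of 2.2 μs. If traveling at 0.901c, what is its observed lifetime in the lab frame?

Proper lifetime τ₀ = 2.2 μs
γ = 1/√(1 - 0.901²) = 2.305
τ = γτ₀ = 2.305 × 2.2 μs = 5.071 μs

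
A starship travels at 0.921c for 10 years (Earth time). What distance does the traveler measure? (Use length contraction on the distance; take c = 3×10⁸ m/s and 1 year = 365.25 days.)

Earth distance: d = v × t = 0.921c × 10 yr = 8.719×10¹⁶ m
γ = 2.567
d' = d/γ = 8.719×10¹⁶/2.567 = 3.397×10¹⁶ m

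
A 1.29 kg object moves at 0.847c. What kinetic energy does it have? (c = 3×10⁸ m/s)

γ = 1/√(1 - 0.847²) = 1.8811
γ - 1 = 0.8811
KE = (γ-1)mc² = 0.8811 × 1.29 × (3×10⁸)² = 1.023×10¹⁷ J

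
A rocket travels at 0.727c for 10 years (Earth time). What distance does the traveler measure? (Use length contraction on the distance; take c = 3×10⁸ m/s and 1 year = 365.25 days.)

Earth distance: d = v × t = 0.727c × 10 yr = 6.8827×10¹⁶ m
γ = 1.4564
d' = d/γ = 6.8827×10¹⁶/1.4564 = 4.726×10¹⁶ m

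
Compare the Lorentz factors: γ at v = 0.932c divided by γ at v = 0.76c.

γ₁ = 1/√(1 - 0.932²) = 2.759
γ₂ = 1/√(1 - 0.76²) = 1.539
γ₁/γ₂ = 2.759/1.539 = 1.793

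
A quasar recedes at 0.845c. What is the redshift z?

β = 0.845
(1+β)/(1-β) = 1.845/0.155 = 11.90
√(11.90) = 3.450
z = 3.450 - 1 = 2.450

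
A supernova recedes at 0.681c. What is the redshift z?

β = 0.681
(1+β)/(1-β) = 1.681/0.319 = 5.270
√(5.270) = 2.296
z = 2.296 - 1 = 1.296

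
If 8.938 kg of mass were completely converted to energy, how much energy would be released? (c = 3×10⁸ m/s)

Using E = mc²:
c² = (3×10⁸)² = 9×10¹⁶ m²/s²
E = 8.938 × 9×10¹⁶ = 8.044×10¹⁷ J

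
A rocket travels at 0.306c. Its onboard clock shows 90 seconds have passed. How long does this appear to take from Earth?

Proper time Δt₀ = 90 seconds
γ = 1/√(1 - 0.306²) = 1.050385
Δt = γΔt₀ = 1.050385 × 90 = 94.53 seconds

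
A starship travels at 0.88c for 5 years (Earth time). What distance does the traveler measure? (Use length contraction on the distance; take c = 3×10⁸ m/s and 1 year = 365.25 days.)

Earth distance: d = v × t = 0.88c × 5 yr = 4.166×10¹⁶ m
γ = 2.105
d' = d/γ = 4.166×10¹⁶/2.105 = 1.979×10¹⁶ m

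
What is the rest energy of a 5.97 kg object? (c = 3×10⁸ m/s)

c² = (3×10⁸)² = 9.000×10¹⁶ m²/s²
E₀ = mc² = 5.97 × 9.000×10¹⁶ = 5.373×10¹⁷ J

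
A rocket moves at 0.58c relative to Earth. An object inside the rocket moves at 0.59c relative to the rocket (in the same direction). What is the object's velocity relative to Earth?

u = (u' + v)/(1 + u'v/c²)
Numerator: 0.59 + 0.58 = 1.17
Denominator: 1 + 0.3422 = 1.3422
u = 1.17/1.3422 = 0.8717c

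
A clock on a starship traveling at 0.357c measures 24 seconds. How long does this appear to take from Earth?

Proper time Δt₀ = 24 seconds
γ = 1/√(1 - 0.357²) = 1.0705
Δt = γΔt₀ = 1.0705 × 24 = 25.69 seconds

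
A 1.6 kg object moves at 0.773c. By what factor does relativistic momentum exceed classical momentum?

p_rel = γmv, p_class = mv
Ratio = γ = 1/√(1 - 0.773²) = 1.576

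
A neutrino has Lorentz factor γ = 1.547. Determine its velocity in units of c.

From γ = 1/√(1 - v²/c²):
1/γ² = 1/1.547² = 0.4178
v²/c² = 1 - 0.4178 = 0.5822
v/c = √(0.5822) = 0.7630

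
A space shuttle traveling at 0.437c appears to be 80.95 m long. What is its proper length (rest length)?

Contracted length L = 80.95 m
γ = 1/√(1 - 0.437²) = 1.1118
L₀ = γL = 1.1118 × 80.95 = 90.00 m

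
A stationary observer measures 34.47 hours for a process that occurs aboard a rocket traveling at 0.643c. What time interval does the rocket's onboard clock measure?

Dilated time Δt = 34.47 hours
γ = 1/√(1 - 0.643²) = 1.3057
Δt₀ = Δt/γ = 34.47/1.3057 = 26.40 hours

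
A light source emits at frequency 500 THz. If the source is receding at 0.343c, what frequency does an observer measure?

β = v/c = 0.343
(1-β)/(1+β) = 0.657/1.343 = 0.4892
Doppler factor = √(0.4892) = 0.6994
f_obs = 500 × 0.6994 = 349.7 THz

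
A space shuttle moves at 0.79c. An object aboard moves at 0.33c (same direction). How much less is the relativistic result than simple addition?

Classical: u' + v = 0.33 + 0.79 = 1.12c
Relativistic: u = (0.33 + 0.79)/(1 + 0.2607) = 1.12/1.2607 = 0.8884c
Difference: 1.12 - 0.8884 = 0.2316c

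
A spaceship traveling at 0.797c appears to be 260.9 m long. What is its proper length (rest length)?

Contracted length L = 260.9 m
γ = 1/√(1 - 0.797²) = 1.6557
L₀ = γL = 1.6557 × 260.9 = 432.0 m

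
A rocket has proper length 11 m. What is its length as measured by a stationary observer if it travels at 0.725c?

Proper length L₀ = 11 m
γ = 1/√(1 - 0.725²) = 1.452
L = L₀/γ = 11/1.452 = 7.576 m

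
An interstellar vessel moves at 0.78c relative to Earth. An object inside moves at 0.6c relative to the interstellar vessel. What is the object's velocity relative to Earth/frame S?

u = (u' + v)/(1 + u'v/c²)
Numerator: 0.6 + 0.78 = 1.38
Denominator: 1 + 0.468 = 1.468
u = 1.38/1.468 = 0.9401c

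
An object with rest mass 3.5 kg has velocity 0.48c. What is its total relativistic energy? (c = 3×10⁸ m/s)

γ = 1/√(1 - 0.48²) = 1.140
mc² = 3.5 × (3×10⁸)² = 3.150×10¹⁷ J
E = γmc² = 1.140 × 3.150×10¹⁷ = 3.591×10¹⁷ J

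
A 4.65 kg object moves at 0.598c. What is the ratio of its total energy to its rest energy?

E = γmc², E₀ = mc²
E/E₀ = γ = 1/√(1 - 0.598²) = 1.248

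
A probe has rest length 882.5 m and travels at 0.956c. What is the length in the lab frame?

Proper length L₀ = 882.5 m
γ = 1/√(1 - 0.956²) = 3.409
L = L₀/γ = 882.5/3.409 = 258.9 m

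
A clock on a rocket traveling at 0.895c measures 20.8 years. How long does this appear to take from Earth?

Proper time Δt₀ = 20.8 years
γ = 1/√(1 - 0.895²) = 2.242
Δt = γΔt₀ = 2.242 × 20.8 = 46.63 years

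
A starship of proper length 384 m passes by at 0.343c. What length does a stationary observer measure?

Proper length L₀ = 384 m
γ = 1/√(1 - 0.343²) = 1.0646
L = L₀/γ = 384/1.0646 = 360.7 m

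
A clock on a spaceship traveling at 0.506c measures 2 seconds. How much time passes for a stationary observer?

Proper time Δt₀ = 2 seconds
γ = 1/√(1 - 0.506²) = 1.1594
Δt = γΔt₀ = 1.1594 × 2 = 2.319 seconds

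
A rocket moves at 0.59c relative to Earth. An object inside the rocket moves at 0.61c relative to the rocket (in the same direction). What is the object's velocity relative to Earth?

u = (u' + v)/(1 + u'v/c²)
Numerator: 0.61 + 0.59 = 1.2
Denominator: 1 + 0.3599 = 1.3599
u = 1.2/1.3599 = 0.8824c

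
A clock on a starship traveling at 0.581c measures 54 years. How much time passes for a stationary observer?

Proper time Δt₀ = 54 years
γ = 1/√(1 - 0.581²) = 1.22865
Δt = γΔt₀ = 1.22865 × 54 = 66.35 years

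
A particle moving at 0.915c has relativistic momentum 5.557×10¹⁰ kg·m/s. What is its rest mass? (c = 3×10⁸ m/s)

γ = 1/√(1 - 0.915²) = 2.4786
v = 0.915 × 3×10⁸ = 2.745×10⁸ m/s
m = p/(γv) = 5.557×10¹⁰/(2.4786 × 2.745×10⁸) = 81.68 kg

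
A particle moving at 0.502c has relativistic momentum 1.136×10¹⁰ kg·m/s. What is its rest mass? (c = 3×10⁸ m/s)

γ = 1/√(1 - 0.502²) = 1.1562
v = 0.502 × 3×10⁸ = 1.506×10⁸ m/s
m = p/(γv) = 1.136×10¹⁰/(1.1562 × 1.506×10⁸) = 65.24 kg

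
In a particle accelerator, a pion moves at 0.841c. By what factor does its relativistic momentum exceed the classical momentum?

p_rel = γmv, p_class = mv
Ratio = γ = 1/√(1 - 0.841²)
= 1/√(0.292719) = 1.848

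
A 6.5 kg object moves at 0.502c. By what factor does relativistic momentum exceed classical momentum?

p_rel = γmv, p_class = mv
Ratio = γ = 1/√(1 - 0.502²) = 1.156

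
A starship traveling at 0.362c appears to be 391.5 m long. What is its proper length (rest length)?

Contracted length L = 391.5 m
γ = 1/√(1 - 0.362²) = 1.0728
L₀ = γL = 1.0728 × 391.5 = 420.0 m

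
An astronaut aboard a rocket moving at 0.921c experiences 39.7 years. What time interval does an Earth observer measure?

Proper time Δt₀ = 39.7 years
γ = 1/√(1 - 0.921²) = 2.567
Δt = γΔt₀ = 2.567 × 39.7 = 101.9 years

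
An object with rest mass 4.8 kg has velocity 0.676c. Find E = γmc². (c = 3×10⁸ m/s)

γ = 1/√(1 - 0.676²) = 1.357
mc² = 4.8 × (3×10⁸)² = 4.320×10¹⁷ J
E = γmc² = 1.357 × 4.320×10¹⁷ = 5.862×10¹⁷ J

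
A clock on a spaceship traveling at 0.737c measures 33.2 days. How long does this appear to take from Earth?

Proper time Δt₀ = 33.2 days
γ = 1/√(1 - 0.737²) = 1.4795
Δt = γΔt₀ = 1.4795 × 33.2 = 49.12 days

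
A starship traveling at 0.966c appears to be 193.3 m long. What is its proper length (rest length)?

Contracted length L = 193.3 m
γ = 1/√(1 - 0.966²) = 3.868
L₀ = γL = 3.868 × 193.3 = 747.7 m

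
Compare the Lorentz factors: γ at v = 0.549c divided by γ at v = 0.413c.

γ₁ = 1/√(1 - 0.549²) = 1.1964
γ₂ = 1/√(1 - 0.413²) = 1.0980
γ₁/γ₂ = 1.1964/1.0980 = 1.090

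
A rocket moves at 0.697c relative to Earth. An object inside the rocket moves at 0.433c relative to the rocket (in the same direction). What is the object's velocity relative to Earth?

u = (u' + v)/(1 + u'v/c²)
Numerator: 0.433 + 0.697 = 1.13
Denominator: 1 + 0.301801 = 1.301801
u = 1.13/1.301801 = 0.8680c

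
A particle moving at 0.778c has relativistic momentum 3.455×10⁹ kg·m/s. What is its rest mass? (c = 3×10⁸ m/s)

γ = 1/√(1 - 0.778²) = 1.5917
v = 0.778 × 3×10⁸ = 2.334×10⁸ m/s
m = p/(γv) = 3.455×10⁹/(1.5917 × 2.334×10⁸) = 9.300 kg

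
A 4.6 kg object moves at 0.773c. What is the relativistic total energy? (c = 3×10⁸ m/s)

γ = 1/√(1 - 0.773²) = 1.5763
mc² = 4.6 × (3×10⁸)² = 4.140×10¹⁷ J
E = γmc² = 1.5763 × 4.140×10¹⁷ = 6.526×10¹⁷ J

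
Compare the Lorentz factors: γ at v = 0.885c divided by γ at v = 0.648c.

γ₁ = 1/√(1 - 0.885²) = 2.148
γ₂ = 1/√(1 - 0.648²) = 1.313
γ₁/γ₂ = 2.148/1.313 = 1.636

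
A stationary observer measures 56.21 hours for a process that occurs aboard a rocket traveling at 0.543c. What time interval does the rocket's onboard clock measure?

Dilated time Δt = 56.21 hours
γ = 1/√(1 - 0.543²) = 1.191
Δt₀ = Δt/γ = 56.21/1.191 = 47.20 hours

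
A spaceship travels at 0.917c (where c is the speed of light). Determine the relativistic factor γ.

v/c = 0.917, so (v/c)² = 0.840889
1 - (v/c)² = 0.159111
γ = 1/√(0.159111) = 2.507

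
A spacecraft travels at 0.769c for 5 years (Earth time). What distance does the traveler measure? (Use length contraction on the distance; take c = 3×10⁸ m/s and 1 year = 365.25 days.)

Earth distance: d = v × t = 0.769c × 5 yr = 3.640×10¹⁶ m
γ = 1.564
d' = d/γ = 3.640×10¹⁶/1.564 = 2.327×10¹⁶ m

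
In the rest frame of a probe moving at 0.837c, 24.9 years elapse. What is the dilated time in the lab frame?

Proper time Δt₀ = 24.9 years
γ = 1/√(1 - 0.837²) = 1.8275
Δt = γΔt₀ = 1.8275 × 24.9 = 45.50 years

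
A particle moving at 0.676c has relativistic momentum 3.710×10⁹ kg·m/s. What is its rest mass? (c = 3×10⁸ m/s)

γ = 1/√(1 - 0.676²) = 1.357
v = 0.676 × 3×10⁸ = 2.028×10⁸ m/s
m = p/(γv) = 3.710×10⁹/(1.357 × 2.028×10⁸) = 13.48 kg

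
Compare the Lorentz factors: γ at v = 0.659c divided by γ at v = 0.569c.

γ₁ = 1/√(1 - 0.659²) = 1.3295
γ₂ = 1/√(1 - 0.569²) = 1.2160
γ₁/γ₂ = 1.3295/1.2160 = 1.093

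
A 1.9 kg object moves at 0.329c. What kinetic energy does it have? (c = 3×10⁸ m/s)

γ = 1/√(1 - 0.329²) = 1.05895
γ - 1 = 0.05895
KE = (γ-1)mc² = 0.05895 × 1.9 × (3×10⁸)² = 1.008×10¹⁶ J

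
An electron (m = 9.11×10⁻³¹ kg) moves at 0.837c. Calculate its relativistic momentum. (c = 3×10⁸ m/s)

γ = 1/√(1 - 0.837²) = 1.8275
v = 0.837 × 3×10⁸ = 2.511×10⁸ m/s
p = γmv = 1.8275 × 9.11×10⁻³¹ × 2.511×10⁸ = 4.180×10⁻²² kg·m/s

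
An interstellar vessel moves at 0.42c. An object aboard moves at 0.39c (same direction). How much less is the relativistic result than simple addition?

Classical: u' + v = 0.39 + 0.42 = 0.81c
Relativistic: u = (0.39 + 0.42)/(1 + 0.1638) = 0.81/1.1638 = 0.6960c
Difference: 0.81 - 0.6960 = 0.1140c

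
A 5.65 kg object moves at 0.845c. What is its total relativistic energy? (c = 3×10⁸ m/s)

γ = 1/√(1 - 0.845²) = 1.870
mc² = 5.65 × (3×10⁸)² = 5.085×10¹⁷ J
E = γmc² = 1.870 × 5.085×10¹⁷ = 9.509×10¹⁷ J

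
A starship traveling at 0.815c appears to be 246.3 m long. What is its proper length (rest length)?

Contracted length L = 246.3 m
γ = 1/√(1 - 0.815²) = 1.726
L₀ = γL = 1.726 × 246.3 = 425.1 m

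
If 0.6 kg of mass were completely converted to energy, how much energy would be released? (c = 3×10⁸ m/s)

Using E = mc²:
c² = (3×10⁸)² = 9×10¹⁶ m²/s²
E = 0.6 × 9×10¹⁶ = 5.400×10¹⁶ J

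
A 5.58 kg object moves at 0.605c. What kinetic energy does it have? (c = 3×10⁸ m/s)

γ = 1/√(1 - 0.605²) = 1.2559
γ - 1 = 0.2559
KE = (γ-1)mc² = 0.2559 × 5.58 × (3×10⁸)² = 1.285×10¹⁷ J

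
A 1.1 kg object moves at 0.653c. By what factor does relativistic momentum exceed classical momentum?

p_rel = γmv, p_class = mv
Ratio = γ = 1/√(1 - 0.653²) = 1.320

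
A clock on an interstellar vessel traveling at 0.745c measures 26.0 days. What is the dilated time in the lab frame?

Proper time Δt₀ = 26.0 days
γ = 1/√(1 - 0.745²) = 1.4991
Δt = γΔt₀ = 1.4991 × 26.0 = 38.98 days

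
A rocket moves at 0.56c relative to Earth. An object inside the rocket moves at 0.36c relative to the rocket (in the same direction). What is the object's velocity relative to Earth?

u = (u' + v)/(1 + u'v/c²)
Numerator: 0.36 + 0.56 = 0.92
Denominator: 1 + 0.2016 = 1.2016
u = 0.92/1.2016 = 0.7656c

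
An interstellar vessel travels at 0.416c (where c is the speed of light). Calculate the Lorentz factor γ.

v/c = 0.416, so (v/c)² = 0.173056
1 - (v/c)² = 0.826944
γ = 1/√(0.826944) = 1.100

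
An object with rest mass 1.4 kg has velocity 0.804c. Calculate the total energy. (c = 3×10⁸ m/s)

γ = 1/√(1 - 0.804²) = 1.682
mc² = 1.4 × (3×10⁸)² = 1.260×10¹⁷ J
E = γmc² = 1.682 × 1.260×10¹⁷ = 2.119×10¹⁷ J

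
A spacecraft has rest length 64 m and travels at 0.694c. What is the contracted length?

Proper length L₀ = 64 m
γ = 1/√(1 - 0.694²) = 1.389
L = L₀/γ = 64/1.389 = 46.08 m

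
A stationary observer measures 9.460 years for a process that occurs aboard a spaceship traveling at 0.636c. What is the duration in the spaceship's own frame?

Dilated time Δt = 9.460 years
γ = 1/√(1 - 0.636²) = 1.2959
Δt₀ = Δt/γ = 9.460/1.2959 = 7.300 years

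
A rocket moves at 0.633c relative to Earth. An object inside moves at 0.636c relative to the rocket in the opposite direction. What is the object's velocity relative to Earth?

Object's velocity in rocket frame is u' = -0.636c
u = (u' + v)/(1 + u'v/c²) = (v - 0.636)/(1 - 0.636·v/c²)
Numerator: 0.633 - 0.636 = -0.003
Denominator: 1 - 0.402588 = 0.597412
u = -0.003/0.597412 = -0.005022c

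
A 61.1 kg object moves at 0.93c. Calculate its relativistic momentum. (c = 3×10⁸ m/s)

γ = 1/√(1 - 0.93²) = 2.721
v = 0.93 × 3×10⁸ = 2.790×10⁸ m/s
p = γmv = 2.721 × 61.1 × 2.790×10⁸ = 4.638×10¹⁰ kg·m/s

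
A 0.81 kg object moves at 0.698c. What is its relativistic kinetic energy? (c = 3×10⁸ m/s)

γ = 1/√(1 - 0.698²) = 1.3965
γ - 1 = 0.3965
KE = (γ-1)mc² = 0.3965 × 0.81 × (3×10⁸)² = 2.890×10¹⁶ J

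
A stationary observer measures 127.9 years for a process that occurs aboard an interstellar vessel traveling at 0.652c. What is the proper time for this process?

Dilated time Δt = 127.9 years
γ = 1/√(1 - 0.652²) = 1.31888
Δt₀ = Δt/γ = 127.9/1.31888 = 96.98 years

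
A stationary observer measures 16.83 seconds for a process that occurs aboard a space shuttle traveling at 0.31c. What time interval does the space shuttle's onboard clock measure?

Dilated time Δt = 16.83 seconds
γ = 1/√(1 - 0.31²) = 1.052
Δt₀ = Δt/γ = 16.83/1.052 = 16.00 seconds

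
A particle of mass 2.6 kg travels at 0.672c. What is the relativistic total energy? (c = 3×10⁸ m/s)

γ = 1/√(1 - 0.672²) = 1.3503
mc² = 2.6 × (3×10⁸)² = 2.340×10¹⁷ J
E = γmc² = 1.3503 × 2.340×10¹⁷ = 3.160×10¹⁷ J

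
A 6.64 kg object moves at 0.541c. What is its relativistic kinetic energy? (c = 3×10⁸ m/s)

γ = 1/√(1 - 0.541²) = 1.18903
γ - 1 = 0.18903
KE = (γ-1)mc² = 0.18903 × 6.64 × (3×10⁸)² = 1.130×10¹⁷ J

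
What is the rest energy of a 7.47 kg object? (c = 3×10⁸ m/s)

c² = (3×10⁸)² = 9.000×10¹⁶ m²/s²
E₀ = mc² = 7.47 × 9.000×10¹⁶ = 6.723×10¹⁷ J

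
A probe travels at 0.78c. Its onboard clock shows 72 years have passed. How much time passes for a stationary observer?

Proper time Δt₀ = 72 years
γ = 1/√(1 - 0.78²) = 1.598
Δt = γΔt₀ = 1.598 × 72 = 115.1 years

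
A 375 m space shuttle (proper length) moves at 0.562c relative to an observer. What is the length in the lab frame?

Proper length L₀ = 375 m
γ = 1/√(1 - 0.562²) = 1.209
L = L₀/γ = 375/1.209 = 310.2 m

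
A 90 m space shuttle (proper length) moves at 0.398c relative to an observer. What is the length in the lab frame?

Proper length L₀ = 90 m
γ = 1/√(1 - 0.398²) = 1.0901
L = L₀/γ = 90/1.0901 = 82.56 m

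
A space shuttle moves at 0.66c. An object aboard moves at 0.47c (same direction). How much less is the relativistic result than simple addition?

Classical: u' + v = 0.47 + 0.66 = 1.13c
Relativistic: u = (0.47 + 0.66)/(1 + 0.3102) = 1.13/1.3102 = 0.8625c
Difference: 1.13 - 0.8625 = 0.2675c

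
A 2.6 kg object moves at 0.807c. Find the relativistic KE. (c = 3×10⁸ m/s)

γ = 1/√(1 - 0.807²) = 1.6933
γ - 1 = 0.6933
KE = (γ-1)mc² = 0.6933 × 2.6 × (3×10⁸)² = 1.622×10¹⁷ J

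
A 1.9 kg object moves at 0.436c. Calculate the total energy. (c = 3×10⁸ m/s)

γ = 1/√(1 - 0.436²) = 1.111
mc² = 1.9 × (3×10⁸)² = 1.710×10¹⁷ J
E = γmc² = 1.111 × 1.710×10¹⁷ = 1.900×10¹⁷ J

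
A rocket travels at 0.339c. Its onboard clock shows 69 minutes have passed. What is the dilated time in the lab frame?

Proper time Δt₀ = 69 minutes
γ = 1/√(1 - 0.339²) = 1.0629
Δt = γΔt₀ = 1.0629 × 69 = 73.34 minutes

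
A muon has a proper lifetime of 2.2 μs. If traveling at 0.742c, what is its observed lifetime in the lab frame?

Proper lifetime τ₀ = 2.2 μs
γ = 1/√(1 - 0.742²) = 1.492
τ = γτ₀ = 1.492 × 2.2 μs = 3.282 μs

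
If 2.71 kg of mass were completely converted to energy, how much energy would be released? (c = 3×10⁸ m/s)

Using E = mc²:
c² = (3×10⁸)² = 9×10¹⁶ m²/s²
E = 2.71 × 9×10¹⁶ = 2.439×10¹⁷ J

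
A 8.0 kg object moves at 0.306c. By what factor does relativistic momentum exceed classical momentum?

p_rel = γmv, p_class = mv
Ratio = γ = 1/√(1 - 0.306²) = 1.050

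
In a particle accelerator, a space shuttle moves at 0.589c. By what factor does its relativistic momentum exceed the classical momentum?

p_rel = γmv, p_class = mv
Ratio = γ = 1/√(1 - 0.589²)
= 1/√(0.653079) = 1.237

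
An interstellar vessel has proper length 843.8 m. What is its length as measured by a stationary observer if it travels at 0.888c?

Proper length L₀ = 843.8 m
γ = 1/√(1 - 0.888²) = 2.175
L = L₀/γ = 843.8/2.175 = 388.0 m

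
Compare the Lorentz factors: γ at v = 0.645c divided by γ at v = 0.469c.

γ₁ = 1/√(1 - 0.645²) = 1.309
γ₂ = 1/√(1 - 0.469²) = 1.132
γ₁/γ₂ = 1.309/1.132 = 1.156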